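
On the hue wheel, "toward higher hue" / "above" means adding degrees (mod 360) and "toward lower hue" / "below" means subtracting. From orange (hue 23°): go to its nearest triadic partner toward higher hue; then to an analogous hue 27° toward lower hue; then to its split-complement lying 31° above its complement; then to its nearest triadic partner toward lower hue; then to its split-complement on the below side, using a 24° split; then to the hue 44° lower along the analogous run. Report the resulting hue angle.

319°

23 + 120 = 143°   (triadic ↑)
143 − 27 = 116°   (analog 27° ↓)
116 + 211 = 327°   (split-comp 31° ↑)
327 − 120 = 207°   (triadic ↓)
207 + 156 = 363 → 363 − 360 = 3°   (split-comp 24° ↓)
3 − 44 = -41 → -41 + 360 = 319°   (analog 44° ↓)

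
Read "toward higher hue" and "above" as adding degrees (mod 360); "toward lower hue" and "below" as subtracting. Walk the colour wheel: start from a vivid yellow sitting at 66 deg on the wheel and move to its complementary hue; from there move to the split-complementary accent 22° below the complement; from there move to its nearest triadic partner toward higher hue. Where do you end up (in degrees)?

164°

complement +180°: 66 + 180 = 246°
split-comp 22° ↓ +158°: 246 + 158 = 404 → 404 − 360 = 44°
triadic ↑ +120°: 44 + 120 = 164°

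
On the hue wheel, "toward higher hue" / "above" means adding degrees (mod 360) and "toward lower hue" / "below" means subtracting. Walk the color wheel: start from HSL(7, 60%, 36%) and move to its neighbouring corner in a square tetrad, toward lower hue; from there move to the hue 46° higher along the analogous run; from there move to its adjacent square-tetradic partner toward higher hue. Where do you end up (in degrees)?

−90° (square ↓): 7 − 90 = -83 → -83 + 360 = 277°
+46° (analog 46° ↑): 277 + 46 = 323°
+90° (square ↑): 323 + 90 = 413 → 413 − 360 = 53°

53°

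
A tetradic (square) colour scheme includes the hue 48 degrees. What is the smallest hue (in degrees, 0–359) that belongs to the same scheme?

48°

A square tetradic scheme places four hues every 90°.
The full set through 48° is {48°, 138°, 228°, 318°}.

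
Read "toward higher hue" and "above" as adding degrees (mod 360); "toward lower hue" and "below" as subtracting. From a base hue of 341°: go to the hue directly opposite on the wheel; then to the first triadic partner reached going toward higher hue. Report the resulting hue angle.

281°

+180° (complement): 341 + 180 = 521 → 521 − 360 = 161°
+120° (triadic ↑): 161 + 120 = 281°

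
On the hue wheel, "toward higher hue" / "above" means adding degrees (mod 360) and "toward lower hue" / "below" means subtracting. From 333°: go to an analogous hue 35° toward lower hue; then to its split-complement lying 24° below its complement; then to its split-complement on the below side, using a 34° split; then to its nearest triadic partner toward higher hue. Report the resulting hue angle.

0°

−35° (analog 35° ↓): 333 − 35 = 298°
+156° (split-comp 24° ↓): 298 + 156 = 454 → 454 − 360 = 94°
+146° (split-comp 34° ↓): 94 + 146 = 240°
+120° (triadic ↑): 240 + 120 = 360 → 360 − 360 = 0°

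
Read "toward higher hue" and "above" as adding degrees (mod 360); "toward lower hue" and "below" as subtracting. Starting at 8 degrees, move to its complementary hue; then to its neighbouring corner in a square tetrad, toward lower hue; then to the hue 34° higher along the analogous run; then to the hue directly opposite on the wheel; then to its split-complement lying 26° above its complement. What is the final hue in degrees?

+180° (complement): 8 + 180 = 188°
−90° (square ↓): 188 − 90 = 98°
+34° (analog 34° ↑): 98 + 34 = 132°
+180° (complement): 132 + 180 = 312°
+206° (split-comp 26° ↑): 312 + 206 = 518 → 518 − 360 = 158°

158°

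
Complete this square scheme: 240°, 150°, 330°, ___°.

A square tetradic scheme places four hues every 90°.
The full set through 150° is {60°, 150°, 240°, 330°}.
Given {150°, 240°, 330°}, the missing hue is 60°.

60°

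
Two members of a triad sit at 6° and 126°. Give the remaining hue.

A triad spaces three hues 120° apart.
The full set is {6°, 126°, 246°}.

246°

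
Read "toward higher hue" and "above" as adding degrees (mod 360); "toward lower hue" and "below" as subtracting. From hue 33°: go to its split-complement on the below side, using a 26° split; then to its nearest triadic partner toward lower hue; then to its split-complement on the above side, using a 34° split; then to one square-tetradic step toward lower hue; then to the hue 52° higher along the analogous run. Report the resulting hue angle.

+154° (split-comp 26° ↓): 33 + 154 = 187°
−120° (triadic ↓): 187 − 120 = 67°
+214° (split-comp 34° ↑): 67 + 214 = 281°
−90° (square ↓): 281 − 90 = 191°
+52° (analog 52° ↑): 191 + 52 = 243°

243°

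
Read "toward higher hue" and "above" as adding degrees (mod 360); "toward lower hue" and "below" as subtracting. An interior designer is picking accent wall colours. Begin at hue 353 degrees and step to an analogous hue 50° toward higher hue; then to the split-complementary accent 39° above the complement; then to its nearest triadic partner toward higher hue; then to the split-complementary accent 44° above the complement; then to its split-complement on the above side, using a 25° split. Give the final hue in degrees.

+50° (analog 50° ↑): 353 + 50 = 403 → 403 − 360 = 43°
+219° (split-comp 39° ↑): 43 + 219 = 262°
+120° (triadic ↑): 262 + 120 = 382 → 382 − 360 = 22°
+224° (split-comp 44° ↑): 22 + 224 = 246°
+205° (split-comp 25° ↑): 246 + 205 = 451 → 451 − 360 = 91°

91°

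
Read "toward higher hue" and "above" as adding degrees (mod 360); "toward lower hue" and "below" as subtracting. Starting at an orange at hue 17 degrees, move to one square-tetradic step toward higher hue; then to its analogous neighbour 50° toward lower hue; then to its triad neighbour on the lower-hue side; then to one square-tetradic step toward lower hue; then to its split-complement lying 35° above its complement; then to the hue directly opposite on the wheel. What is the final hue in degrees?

242°

17 + 90 = 107°   (square ↑)
107 − 50 = 57°   (analog 50° ↓)
57 − 120 = -63 → -63 + 360 = 297°   (triadic ↓)
297 − 90 = 207°   (square ↓)
207 + 215 = 422 → 422 − 360 = 62°   (split-comp 35° ↑)
62 + 180 = 242°   (complement)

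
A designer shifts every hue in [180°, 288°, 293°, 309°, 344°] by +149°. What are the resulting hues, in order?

180 + 149 = 329°
288 + 149 = 437 → 437 − 360 = 77°
293 + 149 = 442 → 442 − 360 = 82°
309 + 149 = 458 → 458 − 360 = 98°
344 + 149 = 493 → 493 − 360 = 133°

329°, 77°, 82°, 98°, 133°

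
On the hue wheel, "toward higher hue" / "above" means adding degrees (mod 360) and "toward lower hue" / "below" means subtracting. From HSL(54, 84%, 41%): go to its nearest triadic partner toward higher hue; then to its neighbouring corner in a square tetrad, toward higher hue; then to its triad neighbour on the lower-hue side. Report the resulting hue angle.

144°

triadic ↑ +120°: 54 + 120 = 174°
square ↑ +90°: 174 + 90 = 264°
triadic ↓ −120°: 264 − 120 = 144°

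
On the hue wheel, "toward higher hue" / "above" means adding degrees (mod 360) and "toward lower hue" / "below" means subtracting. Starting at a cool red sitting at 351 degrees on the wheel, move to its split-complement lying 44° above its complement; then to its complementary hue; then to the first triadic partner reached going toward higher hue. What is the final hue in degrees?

155°

split-comp 44° ↑ +224°: 351 + 224 = 575 → 575 − 360 = 215°
complement +180°: 215 + 180 = 395 → 395 − 360 = 35°
triadic ↑ +120°: 35 + 120 = 155°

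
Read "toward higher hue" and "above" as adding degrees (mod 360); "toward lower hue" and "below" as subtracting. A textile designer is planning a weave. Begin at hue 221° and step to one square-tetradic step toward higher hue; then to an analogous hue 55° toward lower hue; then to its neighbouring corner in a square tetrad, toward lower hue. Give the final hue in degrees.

221 + 90 = 311°   (square ↑)
311 − 55 = 256°   (analog 55° ↓)
256 − 90 = 166°   (square ↓)

166°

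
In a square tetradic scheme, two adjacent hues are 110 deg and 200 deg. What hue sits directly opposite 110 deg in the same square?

290°

A square tetradic scheme places four hues 90° apart; opposite corners are 180° apart.
110 + 180 = 290°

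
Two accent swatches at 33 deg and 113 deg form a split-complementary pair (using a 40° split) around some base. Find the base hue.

The accents sit 40° either side of the complement, so the complement is their short-arc midpoint on the wheel.
Short-arc midpoint of 33° and 113°: 73°.
Base is 180° from the complement: 73 − 180 = -107 → -107 + 360 = 253°

253°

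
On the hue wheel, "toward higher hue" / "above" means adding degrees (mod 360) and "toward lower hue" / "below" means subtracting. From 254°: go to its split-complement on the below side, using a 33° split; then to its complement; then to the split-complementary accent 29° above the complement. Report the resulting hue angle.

split-comp 33° ↓ +147°: 254 + 147 = 401 → 401 − 360 = 41°
complement +180°: 41 + 180 = 221°
split-comp 29° ↑ +209°: 221 + 209 = 430 → 430 − 360 = 70°

70°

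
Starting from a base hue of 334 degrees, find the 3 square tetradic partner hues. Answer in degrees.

A square tetradic scheme places four hues every 90°.
334 + 90 = 424 → 424 − 360 = 64°
334 + 180 = 514 → 514 − 360 = 154°
334 + 270 = 604 → 604 − 360 = 244°

64°, 154°, and 244°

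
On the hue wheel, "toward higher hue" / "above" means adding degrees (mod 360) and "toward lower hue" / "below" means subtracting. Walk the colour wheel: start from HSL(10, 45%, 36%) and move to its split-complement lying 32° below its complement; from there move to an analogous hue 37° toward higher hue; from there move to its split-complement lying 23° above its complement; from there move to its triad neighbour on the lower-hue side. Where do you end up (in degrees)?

278°

10 + 148 = 158°   (split-comp 32° ↓)
158 + 37 = 195°   (analog 37° ↑)
195 + 203 = 398 → 398 − 360 = 38°   (split-comp 23° ↑)
38 − 120 = -82 → -82 + 360 = 278°   (triadic ↓)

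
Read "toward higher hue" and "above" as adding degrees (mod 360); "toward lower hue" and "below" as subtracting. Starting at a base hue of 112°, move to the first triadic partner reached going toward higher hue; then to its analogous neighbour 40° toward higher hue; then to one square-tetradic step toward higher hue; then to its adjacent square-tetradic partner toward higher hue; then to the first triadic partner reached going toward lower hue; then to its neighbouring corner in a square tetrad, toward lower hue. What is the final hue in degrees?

+120° (triadic ↑): 112 + 120 = 232°
+40° (analog 40° ↑): 232 + 40 = 272°
+90° (square ↑): 272 + 90 = 362 → 362 − 360 = 2°
+90° (square ↑): 2 + 90 = 92°
−120° (triadic ↓): 92 − 120 = -28 → -28 + 360 = 332°
−90° (square ↓): 332 − 90 = 242°

242°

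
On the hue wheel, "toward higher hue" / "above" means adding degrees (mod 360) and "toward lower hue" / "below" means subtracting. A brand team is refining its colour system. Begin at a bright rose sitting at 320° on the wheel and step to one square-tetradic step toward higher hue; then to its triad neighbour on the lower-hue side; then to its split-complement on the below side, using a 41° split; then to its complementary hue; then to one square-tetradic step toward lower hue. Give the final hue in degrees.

320 + 90 = 410 → 410 − 360 = 50°   (square ↑)
50 − 120 = -70 → -70 + 360 = 290°   (triadic ↓)
290 + 139 = 429 → 429 − 360 = 69°   (split-comp 41° ↓)
69 + 180 = 249°   (complement)
249 − 90 = 159°   (square ↓)

159°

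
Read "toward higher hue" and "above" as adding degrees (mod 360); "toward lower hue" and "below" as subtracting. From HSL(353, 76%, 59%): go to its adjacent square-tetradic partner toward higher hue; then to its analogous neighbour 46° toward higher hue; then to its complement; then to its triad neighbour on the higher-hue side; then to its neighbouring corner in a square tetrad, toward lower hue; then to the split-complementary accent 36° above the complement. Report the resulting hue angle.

195°

+90° (square ↑): 353 + 90 = 443 → 443 − 360 = 83°
+46° (analog 46° ↑): 83 + 46 = 129°
+180° (complement): 129 + 180 = 309°
+120° (triadic ↑): 309 + 120 = 429 → 429 − 360 = 69°
−90° (square ↓): 69 − 90 = -21 → -21 + 360 = 339°
+216° (split-comp 36° ↑): 339 + 216 = 555 → 555 − 360 = 195°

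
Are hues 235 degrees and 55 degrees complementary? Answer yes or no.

yes

Angular distance: |235 − 55| = 180 = 180°.
Complementary requires 180°.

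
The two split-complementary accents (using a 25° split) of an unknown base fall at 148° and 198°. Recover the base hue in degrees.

The accents sit 25° either side of the complement, so the complement is their short-arc midpoint on the wheel.
Short-arc midpoint of 148° and 198°: 173°.
Base is 180° from the complement: 173 − 180 = -7 → -7 + 360 = 353°

353°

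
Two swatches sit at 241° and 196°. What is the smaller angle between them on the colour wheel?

45°

|241 − 196| = 45.
45 ≤ 180, so the shorter arc is 45°.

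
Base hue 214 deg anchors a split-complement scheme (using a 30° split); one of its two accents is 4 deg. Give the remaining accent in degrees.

64°

Split-complementary hues sit 30° either side of the complement.
Complement of the base 214°: 214 + 180 = 394 → 394 − 360 = 34°
The given accent 4° is 30° one side of 34°; the other accent sits 30° the other side: 34 + 30 = 64°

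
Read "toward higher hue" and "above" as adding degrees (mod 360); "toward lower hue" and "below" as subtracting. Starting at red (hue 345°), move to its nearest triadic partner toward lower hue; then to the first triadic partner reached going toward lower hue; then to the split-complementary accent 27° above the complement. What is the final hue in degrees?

312°

−120° (triadic ↓): 345 − 120 = 225°
−120° (triadic ↓): 225 − 120 = 105°
+207° (split-comp 27° ↑): 105 + 207 = 312°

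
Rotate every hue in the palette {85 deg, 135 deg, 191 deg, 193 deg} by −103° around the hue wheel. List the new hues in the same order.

85 − 103 = -18 → -18 + 360 = 342°
135 − 103 = 32°
191 − 103 = 88°
193 − 103 = 90°

342°, 32°, 88°, 90°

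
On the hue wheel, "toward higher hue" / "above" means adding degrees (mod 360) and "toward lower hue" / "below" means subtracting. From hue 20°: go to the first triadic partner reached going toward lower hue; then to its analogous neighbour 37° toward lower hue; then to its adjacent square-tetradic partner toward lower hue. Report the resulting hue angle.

−120° (triadic ↓): 20 − 120 = -100 → -100 + 360 = 260°
−37° (analog 37° ↓): 260 − 37 = 223°
−90° (square ↓): 223 − 90 = 133°

133°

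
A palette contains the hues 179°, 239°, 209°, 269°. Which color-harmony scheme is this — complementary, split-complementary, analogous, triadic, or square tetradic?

Sort the hues: 179°, 209°, 239°, 269°.
Successive gaps around the wheel: 30°, 30°, 30°, 270°.
A run of hues at equal small steps (30°) with one large closing gap is an analogous group.

analogous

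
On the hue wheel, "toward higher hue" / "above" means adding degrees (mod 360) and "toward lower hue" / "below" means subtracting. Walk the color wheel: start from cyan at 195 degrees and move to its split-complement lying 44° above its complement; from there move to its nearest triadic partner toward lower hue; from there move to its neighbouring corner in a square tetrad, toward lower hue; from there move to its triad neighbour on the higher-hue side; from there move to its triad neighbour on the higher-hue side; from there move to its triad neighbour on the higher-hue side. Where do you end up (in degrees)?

split-comp 44° ↑ +224°: 195 + 224 = 419 → 419 − 360 = 59°
triadic ↓ −120°: 59 − 120 = -61 → -61 + 360 = 299°
square ↓ −90°: 299 − 90 = 209°
triadic ↑ +120°: 209 + 120 = 329°
triadic ↑ +120°: 329 + 120 = 449 → 449 − 360 = 89°
triadic ↑ +120°: 89 + 120 = 209°

209°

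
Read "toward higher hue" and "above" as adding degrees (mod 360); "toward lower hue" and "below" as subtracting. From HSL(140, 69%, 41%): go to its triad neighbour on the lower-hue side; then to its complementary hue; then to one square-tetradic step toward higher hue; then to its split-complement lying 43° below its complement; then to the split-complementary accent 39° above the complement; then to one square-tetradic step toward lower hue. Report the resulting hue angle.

140 − 120 = 20°   (triadic ↓)
20 + 180 = 200°   (complement)
200 + 90 = 290°   (square ↑)
290 + 137 = 427 → 427 − 360 = 67°   (split-comp 43° ↓)
67 + 219 = 286°   (split-comp 39° ↑)
286 − 90 = 196°   (square ↓)

196°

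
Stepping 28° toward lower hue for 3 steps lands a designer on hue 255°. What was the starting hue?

339°

3 steps of 28° (toward lower hue) give a net shift of −84°.
Start = end − shift: 255 + 84 = 339°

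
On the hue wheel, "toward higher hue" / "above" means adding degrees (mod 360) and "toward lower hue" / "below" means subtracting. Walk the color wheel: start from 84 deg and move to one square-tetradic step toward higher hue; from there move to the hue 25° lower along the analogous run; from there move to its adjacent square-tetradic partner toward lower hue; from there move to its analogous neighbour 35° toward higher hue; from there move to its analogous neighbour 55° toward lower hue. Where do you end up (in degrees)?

39°

square ↑ +90°: 84 + 90 = 174°
analog 25° ↓ −25°: 174 − 25 = 149°
square ↓ −90°: 149 − 90 = 59°
analog 35° ↑ +35°: 59 + 35 = 94°
analog 55° ↓ −55°: 94 − 55 = 39°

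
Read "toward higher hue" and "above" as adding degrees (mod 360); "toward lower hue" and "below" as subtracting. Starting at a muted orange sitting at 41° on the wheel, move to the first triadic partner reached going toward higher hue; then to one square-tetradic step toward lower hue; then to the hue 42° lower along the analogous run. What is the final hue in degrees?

triadic ↑ +120°: 41 + 120 = 161°
square ↓ −90°: 161 − 90 = 71°
analog 42° ↓ −42°: 71 − 42 = 29°

29°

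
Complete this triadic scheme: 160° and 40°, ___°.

280°

A triad places three hues 120° apart.
The full set through 40° is {40°, 160°, 280°}.
Given {40°, 160°}, the missing hue is 280°.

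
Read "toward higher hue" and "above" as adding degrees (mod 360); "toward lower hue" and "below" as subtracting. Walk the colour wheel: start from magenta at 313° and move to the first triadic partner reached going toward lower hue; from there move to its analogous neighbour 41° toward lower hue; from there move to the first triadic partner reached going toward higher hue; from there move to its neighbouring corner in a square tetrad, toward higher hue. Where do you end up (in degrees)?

triadic ↓ −120°: 313 − 120 = 193°
analog 41° ↓ −41°: 193 − 41 = 152°
triadic ↑ +120°: 152 + 120 = 272°
square ↑ +90°: 272 + 90 = 362 → 362 − 360 = 2°

2°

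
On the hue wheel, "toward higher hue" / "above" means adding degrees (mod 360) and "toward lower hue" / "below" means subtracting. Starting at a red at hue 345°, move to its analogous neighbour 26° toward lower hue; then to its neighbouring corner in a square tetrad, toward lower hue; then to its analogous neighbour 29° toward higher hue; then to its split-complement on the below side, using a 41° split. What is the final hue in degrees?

37°

−26° (analog 26° ↓): 345 − 26 = 319°
−90° (square ↓): 319 − 90 = 229°
+29° (analog 29° ↑): 229 + 29 = 258°
+139° (split-comp 41° ↓): 258 + 139 = 397 → 397 − 360 = 37°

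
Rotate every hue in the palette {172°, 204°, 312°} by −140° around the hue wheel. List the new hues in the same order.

172 − 140 = 32°
204 − 140 = 64°
312 − 140 = 172°

32°, 64°, 172°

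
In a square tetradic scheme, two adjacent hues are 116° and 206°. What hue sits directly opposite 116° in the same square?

A square tetradic scheme places four hues 90° apart; opposite corners are 180° apart.
116 + 180 = 296°

296°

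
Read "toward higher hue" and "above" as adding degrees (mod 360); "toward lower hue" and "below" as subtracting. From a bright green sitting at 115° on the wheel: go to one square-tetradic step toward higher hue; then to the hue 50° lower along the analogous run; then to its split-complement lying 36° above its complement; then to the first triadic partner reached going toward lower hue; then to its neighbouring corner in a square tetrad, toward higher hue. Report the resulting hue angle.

115 + 90 = 205°   (square ↑)
205 − 50 = 155°   (analog 50° ↓)
155 + 216 = 371 → 371 − 360 = 11°   (split-comp 36° ↑)
11 − 120 = -109 → -109 + 360 = 251°   (triadic ↓)
251 + 90 = 341°   (square ↑)

341°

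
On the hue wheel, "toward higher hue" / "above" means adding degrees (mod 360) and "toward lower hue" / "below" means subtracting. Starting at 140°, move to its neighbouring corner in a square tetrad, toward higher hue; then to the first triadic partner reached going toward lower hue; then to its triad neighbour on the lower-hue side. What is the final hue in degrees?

140 + 90 = 230°   (square ↑)
230 − 120 = 110°   (triadic ↓)
110 − 120 = -10 → -10 + 360 = 350°   (triadic ↓)

350°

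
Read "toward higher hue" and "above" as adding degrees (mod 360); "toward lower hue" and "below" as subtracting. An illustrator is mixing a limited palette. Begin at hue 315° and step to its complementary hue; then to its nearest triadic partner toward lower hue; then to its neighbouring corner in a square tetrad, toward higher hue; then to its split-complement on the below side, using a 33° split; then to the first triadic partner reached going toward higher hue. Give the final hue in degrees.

+180° (complement): 315 + 180 = 495 → 495 − 360 = 135°
−120° (triadic ↓): 135 − 120 = 15°
+90° (square ↑): 15 + 90 = 105°
+147° (split-comp 33° ↓): 105 + 147 = 252°
+120° (triadic ↑): 252 + 120 = 372 → 372 − 360 = 12°

12°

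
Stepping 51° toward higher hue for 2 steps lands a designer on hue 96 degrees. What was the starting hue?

354°

2 steps of 51° (toward higher hue) give a net shift of +102°.
Start = end − shift: 96 − 102 = -6 → -6 + 360 = 354°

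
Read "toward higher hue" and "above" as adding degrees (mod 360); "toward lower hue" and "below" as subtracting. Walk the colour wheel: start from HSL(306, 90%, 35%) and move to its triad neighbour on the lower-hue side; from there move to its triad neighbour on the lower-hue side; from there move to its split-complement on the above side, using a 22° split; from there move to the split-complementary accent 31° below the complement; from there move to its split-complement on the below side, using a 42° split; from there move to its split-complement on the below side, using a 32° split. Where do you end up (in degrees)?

343°

triadic ↓ −120°: 306 − 120 = 186°
triadic ↓ −120°: 186 − 120 = 66°
split-comp 22° ↑ +202°: 66 + 202 = 268°
split-comp 31° ↓ +149°: 268 + 149 = 417 → 417 − 360 = 57°
split-comp 42° ↓ +138°: 57 + 138 = 195°
split-comp 32° ↓ +148°: 195 + 148 = 343°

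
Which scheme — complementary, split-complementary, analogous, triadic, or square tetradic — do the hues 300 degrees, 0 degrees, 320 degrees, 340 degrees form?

Sort the hues: 0°, 300°, 320°, 340°.
Successive gaps around the wheel: 300°, 20°, 20°, 20°.
A run of hues at equal small steps (20°) with one large closing gap is an analogous group.

analogous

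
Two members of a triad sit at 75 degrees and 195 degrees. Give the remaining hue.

A triad spaces three hues 120° apart.
The full set is {75°, 195°, 315°}.

315°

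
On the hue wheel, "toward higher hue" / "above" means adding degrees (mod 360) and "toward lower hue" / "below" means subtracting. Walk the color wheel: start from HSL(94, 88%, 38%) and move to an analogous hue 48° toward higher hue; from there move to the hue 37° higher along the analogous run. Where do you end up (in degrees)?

analog 48° ↑ +48°: 94 + 48 = 142°
analog 37° ↑ +37°: 142 + 37 = 179°

179°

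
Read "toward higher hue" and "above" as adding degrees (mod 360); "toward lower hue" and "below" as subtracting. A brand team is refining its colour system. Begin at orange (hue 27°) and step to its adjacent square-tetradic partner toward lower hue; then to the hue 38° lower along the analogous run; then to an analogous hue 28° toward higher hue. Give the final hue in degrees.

square ↓ −90°: 27 − 90 = -63 → -63 + 360 = 297°
analog 38° ↓ −38°: 297 − 38 = 259°
analog 28° ↑ +28°: 259 + 28 = 287°

287°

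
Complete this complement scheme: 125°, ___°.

305°

The complement sits 180° across the wheel.
The full set through 125° is {125°, 305°}.
Given {125°}, the missing hue is 305°.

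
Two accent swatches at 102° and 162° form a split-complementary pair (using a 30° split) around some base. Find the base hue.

The accents sit 30° either side of the complement, so the complement is their short-arc midpoint on the wheel.
Short-arc midpoint of 102° and 162°: 132°.
Base is 180° from the complement: 132 − 180 = -48 → -48 + 360 = 312°

312°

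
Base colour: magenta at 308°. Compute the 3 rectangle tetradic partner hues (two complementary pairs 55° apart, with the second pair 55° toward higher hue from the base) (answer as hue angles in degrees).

A rectangular tetradic uses two complementary pairs 55° apart: offsets 0°, 55°, 180°, 235°.
308 + 55 = 363 → 363 − 360 = 3°
308 + 180 = 488 → 488 − 360 = 128°
308 + 235 = 543 → 543 − 360 = 183°

3°, 128°, and 183°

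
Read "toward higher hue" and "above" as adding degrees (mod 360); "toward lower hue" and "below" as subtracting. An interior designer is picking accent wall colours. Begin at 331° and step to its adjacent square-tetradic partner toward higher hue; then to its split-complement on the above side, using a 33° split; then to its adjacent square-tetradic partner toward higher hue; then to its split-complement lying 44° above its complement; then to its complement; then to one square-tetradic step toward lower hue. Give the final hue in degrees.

331 + 90 = 421 → 421 − 360 = 61°   (square ↑)
61 + 213 = 274°   (split-comp 33° ↑)
274 + 90 = 364 → 364 − 360 = 4°   (square ↑)
4 + 224 = 228°   (split-comp 44° ↑)
228 + 180 = 408 → 408 − 360 = 48°   (complement)
48 − 90 = -42 → -42 + 360 = 318°   (square ↓)

318°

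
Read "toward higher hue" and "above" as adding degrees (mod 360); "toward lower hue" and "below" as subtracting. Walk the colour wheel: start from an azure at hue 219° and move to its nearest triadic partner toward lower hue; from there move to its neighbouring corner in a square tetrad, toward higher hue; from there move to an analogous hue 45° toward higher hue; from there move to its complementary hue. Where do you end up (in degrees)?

219 − 120 = 99°   (triadic ↓)
99 + 90 = 189°   (square ↑)
189 + 45 = 234°   (analog 45° ↑)
234 + 180 = 414 → 414 − 360 = 54°   (complement)

54°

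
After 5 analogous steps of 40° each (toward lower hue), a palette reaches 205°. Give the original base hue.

5 steps of 40° (toward lower hue) give a net shift of −200°.
Start = end − shift: 205 + 200 = 405 → 405 − 360 = 45°

45°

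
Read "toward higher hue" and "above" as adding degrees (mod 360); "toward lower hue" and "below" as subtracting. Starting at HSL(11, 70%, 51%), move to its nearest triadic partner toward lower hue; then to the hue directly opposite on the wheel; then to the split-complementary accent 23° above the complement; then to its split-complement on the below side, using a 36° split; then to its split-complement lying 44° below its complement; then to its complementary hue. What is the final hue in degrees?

14°

−120° (triadic ↓): 11 − 120 = -109 → -109 + 360 = 251°
+180° (complement): 251 + 180 = 431 → 431 − 360 = 71°
+203° (split-comp 23° ↑): 71 + 203 = 274°
+144° (split-comp 36° ↓): 274 + 144 = 418 → 418 − 360 = 58°
+136° (split-comp 44° ↓): 58 + 136 = 194°
+180° (complement): 194 + 180 = 374 → 374 − 360 = 14°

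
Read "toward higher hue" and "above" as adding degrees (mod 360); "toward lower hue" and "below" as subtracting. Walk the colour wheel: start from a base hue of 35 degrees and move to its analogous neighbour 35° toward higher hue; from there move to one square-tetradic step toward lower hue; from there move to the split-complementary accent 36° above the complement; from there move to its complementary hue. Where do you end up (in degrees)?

16°

+35° (analog 35° ↑): 35 + 35 = 70°
−90° (square ↓): 70 − 90 = -20 → -20 + 360 = 340°
+216° (split-comp 36° ↑): 340 + 216 = 556 → 556 − 360 = 196°
+180° (complement): 196 + 180 = 376 → 376 − 360 = 16°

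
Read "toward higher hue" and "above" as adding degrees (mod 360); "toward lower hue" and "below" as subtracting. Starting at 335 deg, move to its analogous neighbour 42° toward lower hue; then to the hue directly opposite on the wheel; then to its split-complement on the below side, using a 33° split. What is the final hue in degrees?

335 − 42 = 293°   (analog 42° ↓)
293 + 180 = 473 → 473 − 360 = 113°   (complement)
113 + 147 = 260°   (split-comp 33° ↓)

260°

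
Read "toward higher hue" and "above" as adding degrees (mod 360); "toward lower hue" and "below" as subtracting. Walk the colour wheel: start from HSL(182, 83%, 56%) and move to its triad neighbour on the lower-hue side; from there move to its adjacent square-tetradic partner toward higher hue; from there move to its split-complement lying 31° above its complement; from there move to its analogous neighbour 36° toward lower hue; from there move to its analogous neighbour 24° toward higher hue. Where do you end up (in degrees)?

−120° (triadic ↓): 182 − 120 = 62°
+90° (square ↑): 62 + 90 = 152°
+211° (split-comp 31° ↑): 152 + 211 = 363 → 363 − 360 = 3°
−36° (analog 36° ↓): 3 − 36 = -33 → -33 + 360 = 327°
+24° (analog 24° ↑): 327 + 24 = 351°

351°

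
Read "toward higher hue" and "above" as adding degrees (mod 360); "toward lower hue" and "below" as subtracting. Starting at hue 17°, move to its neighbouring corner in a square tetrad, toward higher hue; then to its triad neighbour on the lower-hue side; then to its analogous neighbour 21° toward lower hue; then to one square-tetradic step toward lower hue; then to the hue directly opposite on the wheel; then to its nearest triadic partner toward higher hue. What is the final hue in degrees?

176°

17 + 90 = 107°   (square ↑)
107 − 120 = -13 → -13 + 360 = 347°   (triadic ↓)
347 − 21 = 326°   (analog 21° ↓)
326 − 90 = 236°   (square ↓)
236 + 180 = 416 → 416 − 360 = 56°   (complement)
56 + 120 = 176°   (triadic ↑)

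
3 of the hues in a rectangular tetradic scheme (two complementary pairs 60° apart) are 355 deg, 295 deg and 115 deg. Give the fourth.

A rectangular tetradic uses two complementary pairs 60° apart: offsets 0°, 60°, 180°, 240°.
Among {115°, 295°, 355°}, 115° and 295° are a 180° pair.
The remaining hue 355° needs its own complement: 355 + 180 = 535 → 535 − 360 = 175°

175°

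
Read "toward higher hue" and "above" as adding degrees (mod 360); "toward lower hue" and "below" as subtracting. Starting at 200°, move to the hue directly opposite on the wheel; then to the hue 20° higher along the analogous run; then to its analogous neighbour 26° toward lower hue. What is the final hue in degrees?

14°

200 + 180 = 380 → 380 − 360 = 20°   (complement)
20 + 20 = 40°   (analog 20° ↑)
40 − 26 = 14°   (analog 26° ↓)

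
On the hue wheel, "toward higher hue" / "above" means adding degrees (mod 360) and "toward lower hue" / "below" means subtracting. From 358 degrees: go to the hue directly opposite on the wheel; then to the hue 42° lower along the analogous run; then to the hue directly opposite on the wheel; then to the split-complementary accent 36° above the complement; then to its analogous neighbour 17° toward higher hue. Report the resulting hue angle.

complement +180°: 358 + 180 = 538 → 538 − 360 = 178°
analog 42° ↓ −42°: 178 − 42 = 136°
complement +180°: 136 + 180 = 316°
split-comp 36° ↑ +216°: 316 + 216 = 532 → 532 − 360 = 172°
analog 17° ↑ +17°: 172 + 17 = 189°

189°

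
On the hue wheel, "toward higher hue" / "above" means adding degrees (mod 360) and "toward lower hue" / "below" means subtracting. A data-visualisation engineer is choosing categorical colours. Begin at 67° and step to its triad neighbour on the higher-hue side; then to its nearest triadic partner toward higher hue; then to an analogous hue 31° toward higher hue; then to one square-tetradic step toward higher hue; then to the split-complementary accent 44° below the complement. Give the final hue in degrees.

+120° (triadic ↑): 67 + 120 = 187°
+120° (triadic ↑): 187 + 120 = 307°
+31° (analog 31° ↑): 307 + 31 = 338°
+90° (square ↑): 338 + 90 = 428 → 428 − 360 = 68°
+136° (split-comp 44° ↓): 68 + 136 = 204°

204°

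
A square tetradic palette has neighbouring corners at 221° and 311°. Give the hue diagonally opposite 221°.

41°

A square tetradic scheme places four hues 90° apart; opposite corners are 180° apart.
221 + 180 = 401 → 401 − 360 = 41°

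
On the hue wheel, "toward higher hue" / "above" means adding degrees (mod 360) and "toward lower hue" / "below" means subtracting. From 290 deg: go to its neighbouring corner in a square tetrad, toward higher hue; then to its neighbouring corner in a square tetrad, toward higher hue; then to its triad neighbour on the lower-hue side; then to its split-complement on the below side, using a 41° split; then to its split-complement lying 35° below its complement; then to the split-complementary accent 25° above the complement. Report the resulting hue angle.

+90° (square ↑): 290 + 90 = 380 → 380 − 360 = 20°
+90° (square ↑): 20 + 90 = 110°
−120° (triadic ↓): 110 − 120 = -10 → -10 + 360 = 350°
+139° (split-comp 41° ↓): 350 + 139 = 489 → 489 − 360 = 129°
+145° (split-comp 35° ↓): 129 + 145 = 274°
+205° (split-comp 25° ↑): 274 + 205 = 479 → 479 − 360 = 119°

119°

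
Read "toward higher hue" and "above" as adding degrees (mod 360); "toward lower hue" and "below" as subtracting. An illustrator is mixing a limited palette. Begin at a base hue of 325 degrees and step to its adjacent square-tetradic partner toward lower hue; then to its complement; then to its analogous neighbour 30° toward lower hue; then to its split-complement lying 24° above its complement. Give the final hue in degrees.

229°

square ↓ −90°: 325 − 90 = 235°
complement +180°: 235 + 180 = 415 → 415 − 360 = 55°
analog 30° ↓ −30°: 55 − 30 = 25°
split-comp 24° ↑ +204°: 25 + 204 = 229°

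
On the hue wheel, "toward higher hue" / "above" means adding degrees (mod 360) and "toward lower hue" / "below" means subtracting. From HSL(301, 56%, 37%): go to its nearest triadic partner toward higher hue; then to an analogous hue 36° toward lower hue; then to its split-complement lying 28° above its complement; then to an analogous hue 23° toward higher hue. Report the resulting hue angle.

256°

triadic ↑ +120°: 301 + 120 = 421 → 421 − 360 = 61°
analog 36° ↓ −36°: 61 − 36 = 25°
split-comp 28° ↑ +208°: 25 + 208 = 233°
analog 23° ↑ +23°: 233 + 23 = 256°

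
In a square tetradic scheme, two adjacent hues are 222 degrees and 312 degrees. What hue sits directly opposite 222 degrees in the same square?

42°

A square tetradic scheme places four hues 90° apart; opposite corners are 180° apart.
222 + 180 = 402 → 402 − 360 = 42°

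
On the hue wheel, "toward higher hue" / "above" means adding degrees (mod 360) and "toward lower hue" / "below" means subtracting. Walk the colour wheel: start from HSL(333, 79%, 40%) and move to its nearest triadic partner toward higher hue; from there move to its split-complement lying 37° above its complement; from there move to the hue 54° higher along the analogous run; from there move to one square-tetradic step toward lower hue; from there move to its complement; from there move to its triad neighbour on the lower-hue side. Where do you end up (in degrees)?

333 + 120 = 453 → 453 − 360 = 93°   (triadic ↑)
93 + 217 = 310°   (split-comp 37° ↑)
310 + 54 = 364 → 364 − 360 = 4°   (analog 54° ↑)
4 − 90 = -86 → -86 + 360 = 274°   (square ↓)
274 + 180 = 454 → 454 − 360 = 94°   (complement)
94 − 120 = -26 → -26 + 360 = 334°   (triadic ↓)

334°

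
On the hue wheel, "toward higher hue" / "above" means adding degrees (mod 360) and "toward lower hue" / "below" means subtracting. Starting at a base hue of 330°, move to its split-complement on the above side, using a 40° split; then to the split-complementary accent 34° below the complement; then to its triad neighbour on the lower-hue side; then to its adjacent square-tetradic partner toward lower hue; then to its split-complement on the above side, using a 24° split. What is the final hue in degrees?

330°

330 + 220 = 550 → 550 − 360 = 190°   (split-comp 40° ↑)
190 + 146 = 336°   (split-comp 34° ↓)
336 − 120 = 216°   (triadic ↓)
216 − 90 = 126°   (square ↓)
126 + 204 = 330°   (split-comp 24° ↑)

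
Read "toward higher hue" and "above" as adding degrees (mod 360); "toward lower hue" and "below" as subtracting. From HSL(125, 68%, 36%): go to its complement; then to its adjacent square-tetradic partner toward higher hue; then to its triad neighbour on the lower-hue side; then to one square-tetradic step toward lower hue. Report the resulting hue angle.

185°

125 + 180 = 305°   (complement)
305 + 90 = 395 → 395 − 360 = 35°   (square ↑)
35 − 120 = -85 → -85 + 360 = 275°   (triadic ↓)
275 − 90 = 185°   (square ↓)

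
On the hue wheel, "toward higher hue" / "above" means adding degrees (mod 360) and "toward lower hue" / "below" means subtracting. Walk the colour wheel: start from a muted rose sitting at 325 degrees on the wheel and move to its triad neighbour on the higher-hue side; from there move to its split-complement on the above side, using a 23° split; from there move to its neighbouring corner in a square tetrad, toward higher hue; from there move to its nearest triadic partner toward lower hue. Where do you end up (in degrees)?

258°

+120° (triadic ↑): 325 + 120 = 445 → 445 − 360 = 85°
+203° (split-comp 23° ↑): 85 + 203 = 288°
+90° (square ↑): 288 + 90 = 378 → 378 − 360 = 18°
−120° (triadic ↓): 18 − 120 = -102 → -102 + 360 = 258°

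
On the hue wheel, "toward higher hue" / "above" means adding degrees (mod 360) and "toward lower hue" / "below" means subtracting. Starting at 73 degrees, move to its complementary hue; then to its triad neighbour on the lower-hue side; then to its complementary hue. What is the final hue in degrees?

313°

complement +180°: 73 + 180 = 253°
triadic ↓ −120°: 253 − 120 = 133°
complement +180°: 133 + 180 = 313°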